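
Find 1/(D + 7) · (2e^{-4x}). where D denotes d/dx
\frac{2 e^{- 4 x}}{3}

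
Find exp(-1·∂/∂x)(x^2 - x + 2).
x^{2} - 3 x + 4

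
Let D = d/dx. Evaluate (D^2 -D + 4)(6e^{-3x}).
96 e^{- 3 x}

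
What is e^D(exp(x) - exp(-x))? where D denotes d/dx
2 \sinh{\left(x + 1 \right)}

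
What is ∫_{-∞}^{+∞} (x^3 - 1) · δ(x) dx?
-1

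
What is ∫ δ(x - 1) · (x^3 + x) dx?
2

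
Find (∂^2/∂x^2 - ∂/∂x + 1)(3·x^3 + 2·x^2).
3 x^{3} - 7 x^{2} + 14 x + 4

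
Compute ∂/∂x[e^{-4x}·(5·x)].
5 \left(1 - 4 x\right) e^{- 4 x}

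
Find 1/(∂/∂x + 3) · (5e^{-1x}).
\frac{5 e^{- x}}{2}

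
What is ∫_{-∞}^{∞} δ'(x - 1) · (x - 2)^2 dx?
2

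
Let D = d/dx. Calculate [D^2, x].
2D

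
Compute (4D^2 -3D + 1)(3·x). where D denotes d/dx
3 x - 9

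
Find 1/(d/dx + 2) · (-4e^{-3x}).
4 e^{- 3 x}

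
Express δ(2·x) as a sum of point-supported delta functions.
\frac{\delta(x)}{2}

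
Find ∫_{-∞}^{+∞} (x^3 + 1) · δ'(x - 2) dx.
-12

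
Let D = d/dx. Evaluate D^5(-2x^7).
- 5040 x^{2}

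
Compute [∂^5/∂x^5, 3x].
15\frac{d^{4}}{dx^{4}}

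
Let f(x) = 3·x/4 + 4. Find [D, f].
\frac{3}{4}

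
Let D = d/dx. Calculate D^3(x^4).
24 x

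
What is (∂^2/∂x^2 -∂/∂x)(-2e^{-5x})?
- 60 e^{- 5 x}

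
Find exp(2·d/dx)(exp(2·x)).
e^{2 x + 4}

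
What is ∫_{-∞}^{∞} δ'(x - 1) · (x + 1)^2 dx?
-4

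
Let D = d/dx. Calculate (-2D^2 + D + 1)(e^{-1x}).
- 2 e^{- x}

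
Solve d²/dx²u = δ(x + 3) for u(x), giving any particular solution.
\frac{|x + 3|}{2}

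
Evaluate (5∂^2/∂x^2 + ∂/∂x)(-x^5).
5 x^{3} \left(- x - 20\right)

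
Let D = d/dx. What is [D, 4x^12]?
48 x^{11}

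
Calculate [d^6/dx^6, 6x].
36\frac{d^{5}}{dx^{5}}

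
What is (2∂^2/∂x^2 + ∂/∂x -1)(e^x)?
2 e^{x}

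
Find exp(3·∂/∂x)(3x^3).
3 x^{3} + 27 x^{2} + 81 x + 81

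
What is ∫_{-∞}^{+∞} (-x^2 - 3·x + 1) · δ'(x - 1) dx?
5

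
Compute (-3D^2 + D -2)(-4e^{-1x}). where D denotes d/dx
24 e^{- x}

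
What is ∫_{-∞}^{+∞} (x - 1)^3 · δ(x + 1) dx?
-8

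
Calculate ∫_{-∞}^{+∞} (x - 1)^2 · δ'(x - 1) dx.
0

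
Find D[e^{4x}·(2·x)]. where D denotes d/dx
\left(8 x + 2\right) e^{4 x}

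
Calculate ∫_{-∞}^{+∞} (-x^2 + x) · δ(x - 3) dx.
-6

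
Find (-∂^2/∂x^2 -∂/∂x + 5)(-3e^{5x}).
75 e^{5 x}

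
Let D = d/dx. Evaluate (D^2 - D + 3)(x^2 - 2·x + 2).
3 x^{2} - 8 x + 10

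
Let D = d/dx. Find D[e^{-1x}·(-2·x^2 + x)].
\left(2 x^{2} - 5 x + 1\right) e^{- x}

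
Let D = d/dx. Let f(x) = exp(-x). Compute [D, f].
- e^{- x}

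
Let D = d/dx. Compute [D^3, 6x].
18D^{2}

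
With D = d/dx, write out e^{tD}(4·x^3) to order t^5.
4 t^{3} + 12 t^{2} x + 12 t x^{2} + 4 x^{3}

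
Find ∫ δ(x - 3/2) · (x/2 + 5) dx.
\frac{23}{4}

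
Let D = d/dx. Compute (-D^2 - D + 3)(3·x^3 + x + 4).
9 x^{3} - 9 x^{2} - 15 x + 11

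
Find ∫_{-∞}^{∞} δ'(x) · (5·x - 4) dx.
-5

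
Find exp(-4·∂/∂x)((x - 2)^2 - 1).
x^{2} - 12 x + 35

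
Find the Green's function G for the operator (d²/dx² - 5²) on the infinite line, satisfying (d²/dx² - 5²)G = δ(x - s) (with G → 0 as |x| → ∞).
-\frac{e^{-5|x-s|}}{10}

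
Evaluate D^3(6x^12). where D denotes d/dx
7920 x^{9}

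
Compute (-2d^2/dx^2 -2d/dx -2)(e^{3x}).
- 26 e^{3 x}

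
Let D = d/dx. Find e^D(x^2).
x^{2} + 2 x + 1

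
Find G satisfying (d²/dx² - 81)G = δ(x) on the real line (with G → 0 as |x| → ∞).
-\frac{e^{-9|x|}}{18}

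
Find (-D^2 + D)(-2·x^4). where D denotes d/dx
8 x^{2} \left(3 - x\right)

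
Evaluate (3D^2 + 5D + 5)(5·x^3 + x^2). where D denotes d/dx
25 x^{3} + 80 x^{2} + 100 x + 6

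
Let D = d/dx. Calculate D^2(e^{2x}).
4 e^{2 x}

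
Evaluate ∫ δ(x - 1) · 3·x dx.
3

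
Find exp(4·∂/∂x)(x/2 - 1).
\frac{x}{2} + 1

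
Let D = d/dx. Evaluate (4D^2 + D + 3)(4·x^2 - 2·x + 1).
12 x^{2} + 2 x + 33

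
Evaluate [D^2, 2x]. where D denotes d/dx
4D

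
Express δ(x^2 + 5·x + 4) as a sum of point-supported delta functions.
\frac{\delta(x + 4) + \delta(x + 1)}{3}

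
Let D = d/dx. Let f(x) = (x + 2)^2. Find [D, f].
2 x + 4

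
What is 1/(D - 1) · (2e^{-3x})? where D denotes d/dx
- \frac{e^{- 3 x}}{2}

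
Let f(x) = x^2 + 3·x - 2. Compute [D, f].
2 x + 3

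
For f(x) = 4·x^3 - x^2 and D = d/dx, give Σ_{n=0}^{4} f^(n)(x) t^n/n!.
4 t^{3} + t^{2} \left(12 x - 1\right) + 2 t x \left(6 x - 1\right) + 4 x^{3} - x^{2}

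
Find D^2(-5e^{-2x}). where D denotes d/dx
- 20 e^{- 2 x}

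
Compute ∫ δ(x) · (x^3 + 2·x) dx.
0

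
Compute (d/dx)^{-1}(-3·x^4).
- \frac{3 x^{5}}{5}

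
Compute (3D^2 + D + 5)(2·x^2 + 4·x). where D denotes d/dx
10 x^{2} + 24 x + 16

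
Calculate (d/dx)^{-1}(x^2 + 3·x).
\frac{x^{3}}{3} + \frac{3 x^{2}}{2}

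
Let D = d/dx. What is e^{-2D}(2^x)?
2^{x - 2}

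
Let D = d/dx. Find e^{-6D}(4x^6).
4 x^{6} - 144 x^{5} + 2160 x^{4} - 17280 x^{3} + 77760 x^{2} - 186624 x + 186624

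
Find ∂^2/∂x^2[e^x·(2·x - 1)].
\left(2 x + 3\right) e^{x}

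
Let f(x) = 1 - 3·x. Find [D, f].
-3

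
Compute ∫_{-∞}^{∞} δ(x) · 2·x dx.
0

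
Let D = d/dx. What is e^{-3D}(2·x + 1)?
2 x - 5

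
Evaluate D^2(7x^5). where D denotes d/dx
140 x^{3}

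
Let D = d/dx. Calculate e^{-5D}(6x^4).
6 x^{4} - 120 x^{3} + 900 x^{2} - 3000 x + 3750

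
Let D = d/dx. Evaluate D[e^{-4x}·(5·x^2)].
10 x \left(1 - 2 x\right) e^{- 4 x}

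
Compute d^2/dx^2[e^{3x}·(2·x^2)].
\left(18 x^{2} + 24 x + 4\right) e^{3 x}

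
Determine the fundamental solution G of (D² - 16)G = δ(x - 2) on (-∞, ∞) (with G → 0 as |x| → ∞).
-\frac{e^{-4|x - 2|}}{8}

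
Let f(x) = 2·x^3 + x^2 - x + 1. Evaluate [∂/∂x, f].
6 x^{2} + 2 x - 1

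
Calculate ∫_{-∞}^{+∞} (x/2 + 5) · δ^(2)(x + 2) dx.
0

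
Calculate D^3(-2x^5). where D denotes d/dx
- 120 x^{2}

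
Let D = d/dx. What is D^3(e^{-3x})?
- 27 e^{- 3 x}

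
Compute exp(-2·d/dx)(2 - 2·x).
6 - 2 x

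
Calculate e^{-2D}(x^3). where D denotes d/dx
x^{3} - 6 x^{2} + 12 x - 8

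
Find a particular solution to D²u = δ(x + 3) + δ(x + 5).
\frac{|x + 3|}{2} + \frac{|x + 5|}{2}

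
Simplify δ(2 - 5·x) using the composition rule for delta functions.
\frac{\delta(x - 2/5)}{5}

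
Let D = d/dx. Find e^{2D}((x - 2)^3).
x^{3}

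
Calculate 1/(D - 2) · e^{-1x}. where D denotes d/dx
- \frac{e^{- x}}{3}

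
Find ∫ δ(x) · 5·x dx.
0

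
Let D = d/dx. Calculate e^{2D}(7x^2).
7 x^{2} + 28 x + 28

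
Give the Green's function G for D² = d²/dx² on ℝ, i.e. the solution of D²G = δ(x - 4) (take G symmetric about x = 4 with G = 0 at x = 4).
\frac{|x - 4|}{2}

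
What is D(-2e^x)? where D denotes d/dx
- 2 e^{x}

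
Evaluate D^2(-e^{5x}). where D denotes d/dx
- 25 e^{5 x}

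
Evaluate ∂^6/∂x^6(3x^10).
453600 x^{4}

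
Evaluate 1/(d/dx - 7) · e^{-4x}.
- \frac{e^{- 4 x}}{11}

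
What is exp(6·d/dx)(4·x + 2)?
4 x + 26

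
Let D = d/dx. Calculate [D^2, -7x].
-14D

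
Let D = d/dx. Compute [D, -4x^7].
- 28 x^{6}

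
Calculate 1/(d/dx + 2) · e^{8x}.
\frac{e^{8 x}}{10}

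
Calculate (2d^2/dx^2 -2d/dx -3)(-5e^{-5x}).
- 285 e^{- 5 x}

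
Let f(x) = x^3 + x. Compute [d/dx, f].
3 x^{2} + 1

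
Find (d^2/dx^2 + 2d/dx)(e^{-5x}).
15 e^{- 5 x}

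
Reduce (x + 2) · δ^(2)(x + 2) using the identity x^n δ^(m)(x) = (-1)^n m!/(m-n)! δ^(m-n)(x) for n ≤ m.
-2\delta'(x + 2)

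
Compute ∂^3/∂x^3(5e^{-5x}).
- 625 e^{- 5 x}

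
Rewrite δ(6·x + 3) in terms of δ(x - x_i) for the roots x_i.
\frac{\delta(x + 1/2)}{6}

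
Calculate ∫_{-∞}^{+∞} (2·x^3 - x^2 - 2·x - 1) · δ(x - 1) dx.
-2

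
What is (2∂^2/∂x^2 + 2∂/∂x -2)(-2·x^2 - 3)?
4 x^{2} - 8 x - 2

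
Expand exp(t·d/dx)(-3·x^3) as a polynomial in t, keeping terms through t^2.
3 x \left(- 3 t^{2} - 3 t x - x^{2}\right)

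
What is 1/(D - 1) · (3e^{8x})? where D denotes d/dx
\frac{3 e^{8 x}}{7}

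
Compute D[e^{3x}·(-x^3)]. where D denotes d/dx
3 x^{2} \left(- x - 1\right) e^{3 x}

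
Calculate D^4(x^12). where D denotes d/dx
11880 x^{8}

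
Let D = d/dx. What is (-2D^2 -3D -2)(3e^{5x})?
- 201 e^{5 x}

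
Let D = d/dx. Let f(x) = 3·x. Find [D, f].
3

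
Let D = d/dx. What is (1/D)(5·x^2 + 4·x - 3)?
\frac{5 x^{3}}{3} + 2 x^{2} - 3 x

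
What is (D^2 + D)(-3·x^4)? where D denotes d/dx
12 x^{2} \left(- x - 3\right)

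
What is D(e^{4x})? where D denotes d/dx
4 e^{4 x}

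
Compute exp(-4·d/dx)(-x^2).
- x^{2} + 8 x - 16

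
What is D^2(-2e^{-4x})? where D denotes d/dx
- 32 e^{- 4 x}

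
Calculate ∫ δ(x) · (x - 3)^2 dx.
9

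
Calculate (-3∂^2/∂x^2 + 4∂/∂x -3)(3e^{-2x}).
- 69 e^{- 2 x}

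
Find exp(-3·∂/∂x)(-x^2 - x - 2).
- x^{2} + 5 x - 8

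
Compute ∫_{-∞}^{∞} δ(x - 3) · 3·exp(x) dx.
3 e^{3}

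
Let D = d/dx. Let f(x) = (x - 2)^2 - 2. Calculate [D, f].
2 x - 4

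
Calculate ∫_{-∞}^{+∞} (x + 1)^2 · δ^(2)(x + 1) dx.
2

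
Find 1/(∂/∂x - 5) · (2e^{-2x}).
- \frac{2 e^{- 2 x}}{7}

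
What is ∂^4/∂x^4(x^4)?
24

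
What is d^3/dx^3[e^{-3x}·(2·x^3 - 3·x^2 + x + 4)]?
3 \left(- 18 x^{3} + 81 x^{2} - 99 x - 5\right) e^{- 3 x}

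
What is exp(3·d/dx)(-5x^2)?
- 5 x^{2} - 30 x - 45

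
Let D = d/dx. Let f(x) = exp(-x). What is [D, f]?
- e^{- x}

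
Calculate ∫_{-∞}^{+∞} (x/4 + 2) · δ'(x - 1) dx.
- \frac{1}{4}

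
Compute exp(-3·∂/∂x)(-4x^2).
- 4 x^{2} + 24 x - 36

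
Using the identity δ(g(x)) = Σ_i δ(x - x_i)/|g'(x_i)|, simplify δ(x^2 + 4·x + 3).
\frac{\delta(x + 3) + \delta(x + 1)}{2}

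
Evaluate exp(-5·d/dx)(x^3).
x^{3} - 15 x^{2} + 75 x - 125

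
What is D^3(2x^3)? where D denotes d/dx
12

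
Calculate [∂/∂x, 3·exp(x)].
3 e^{x}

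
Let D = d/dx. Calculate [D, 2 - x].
-1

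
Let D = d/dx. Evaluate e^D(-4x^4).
- 4 x^{4} - 16 x^{3} - 24 x^{2} - 16 x - 4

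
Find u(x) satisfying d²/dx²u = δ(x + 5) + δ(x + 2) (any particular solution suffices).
\frac{|x + 5|}{2} + \frac{|x + 2|}{2}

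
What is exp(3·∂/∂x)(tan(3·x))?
\tan{\left(3 x + 9 \right)}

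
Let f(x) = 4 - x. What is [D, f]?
-1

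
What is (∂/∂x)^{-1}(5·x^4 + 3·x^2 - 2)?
x^{5} + x^{3} - 2 x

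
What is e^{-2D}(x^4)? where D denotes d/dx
x^{4} - 8 x^{3} + 24 x^{2} - 32 x + 16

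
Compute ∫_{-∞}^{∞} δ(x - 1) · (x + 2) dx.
3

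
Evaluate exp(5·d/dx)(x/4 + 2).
\frac{x}{4} + \frac{13}{4}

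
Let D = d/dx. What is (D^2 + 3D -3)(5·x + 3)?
6 - 15 x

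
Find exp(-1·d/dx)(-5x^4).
- 5 x^{4} + 20 x^{3} - 30 x^{2} + 20 x - 5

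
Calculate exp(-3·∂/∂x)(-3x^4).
- 3 x^{4} + 36 x^{3} - 162 x^{2} + 324 x - 243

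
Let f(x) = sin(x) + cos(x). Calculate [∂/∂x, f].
- \sin{\left(x \right)} + \cos{\left(x \right)}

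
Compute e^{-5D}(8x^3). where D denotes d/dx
8 x^{3} - 120 x^{2} + 600 x - 1000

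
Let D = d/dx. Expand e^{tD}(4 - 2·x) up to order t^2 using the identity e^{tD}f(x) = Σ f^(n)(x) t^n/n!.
- 2 t - 2 x + 4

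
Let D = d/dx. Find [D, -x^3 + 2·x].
2 - 3 x^{2}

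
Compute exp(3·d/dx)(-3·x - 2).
- 3 x - 11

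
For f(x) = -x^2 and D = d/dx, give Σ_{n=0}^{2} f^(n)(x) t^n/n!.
- t^{2} - 2 t x - x^{2}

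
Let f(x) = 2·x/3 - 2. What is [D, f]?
\frac{2}{3}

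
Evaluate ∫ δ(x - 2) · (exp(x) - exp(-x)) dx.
2 \sinh{\left(2 \right)}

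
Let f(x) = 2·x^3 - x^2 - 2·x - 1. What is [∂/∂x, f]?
6 x^{2} - 2 x - 2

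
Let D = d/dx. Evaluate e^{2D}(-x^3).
- x^{3} - 6 x^{2} - 12 x - 8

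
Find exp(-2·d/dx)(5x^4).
5 x^{4} - 40 x^{3} + 120 x^{2} - 160 x + 80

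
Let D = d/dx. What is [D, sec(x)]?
\tan{\left(x \right)} \sec{\left(x \right)}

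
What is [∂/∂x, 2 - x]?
-1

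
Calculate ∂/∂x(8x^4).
32 x^{3}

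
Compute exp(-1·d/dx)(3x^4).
3 x^{4} - 12 x^{3} + 18 x^{2} - 12 x + 3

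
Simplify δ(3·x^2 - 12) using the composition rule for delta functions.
\frac{\delta(x - 2) + \delta(x + 2)}{12}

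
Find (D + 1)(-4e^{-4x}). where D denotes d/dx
12 e^{- 4 x}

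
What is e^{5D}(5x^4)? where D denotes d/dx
5 x^{4} + 100 x^{3} + 750 x^{2} + 2500 x + 3125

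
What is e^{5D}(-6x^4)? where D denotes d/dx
- 6 x^{4} - 120 x^{3} - 900 x^{2} - 3000 x - 3750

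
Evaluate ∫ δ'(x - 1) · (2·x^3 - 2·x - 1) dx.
-4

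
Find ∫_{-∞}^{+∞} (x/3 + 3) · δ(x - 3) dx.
4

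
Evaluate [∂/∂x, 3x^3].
9 x^{2}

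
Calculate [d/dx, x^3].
3 x^{2}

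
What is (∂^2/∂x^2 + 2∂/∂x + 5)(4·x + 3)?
20 x + 23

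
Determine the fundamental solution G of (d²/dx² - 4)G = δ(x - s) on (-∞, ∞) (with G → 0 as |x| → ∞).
-\frac{e^{-2|x-s|}}{4}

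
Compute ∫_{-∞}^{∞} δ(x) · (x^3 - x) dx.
0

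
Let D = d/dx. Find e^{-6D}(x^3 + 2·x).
x^{3} - 18 x^{2} + 110 x - 228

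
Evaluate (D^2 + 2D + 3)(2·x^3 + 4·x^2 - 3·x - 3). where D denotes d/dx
6 x^{3} + 24 x^{2} + 19 x - 7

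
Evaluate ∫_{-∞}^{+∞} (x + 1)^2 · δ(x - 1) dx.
4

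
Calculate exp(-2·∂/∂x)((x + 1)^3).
x^{3} - 3 x^{2} + 3 x - 1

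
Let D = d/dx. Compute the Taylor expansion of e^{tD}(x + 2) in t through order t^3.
t + x + 2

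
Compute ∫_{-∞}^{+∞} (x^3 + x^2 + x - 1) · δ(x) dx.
-1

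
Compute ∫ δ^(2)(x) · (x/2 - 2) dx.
0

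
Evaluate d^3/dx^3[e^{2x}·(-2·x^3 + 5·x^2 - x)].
\left(- 16 x^{3} - 32 x^{2} + 40 x + 36\right) e^{2 x}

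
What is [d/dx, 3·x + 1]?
3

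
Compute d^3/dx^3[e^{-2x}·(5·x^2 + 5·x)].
40 x \left(2 - x\right) e^{- 2 x}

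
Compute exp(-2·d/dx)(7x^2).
7 x^{2} - 28 x + 28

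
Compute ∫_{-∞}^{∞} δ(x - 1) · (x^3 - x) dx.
0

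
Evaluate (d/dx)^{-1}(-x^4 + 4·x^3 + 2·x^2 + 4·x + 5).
- \frac{x^{5}}{5} + x^{4} + \frac{2 x^{3}}{3} + 2 x^{2} + 5 x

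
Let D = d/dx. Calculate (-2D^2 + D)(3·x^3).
9 x \left(x - 4\right)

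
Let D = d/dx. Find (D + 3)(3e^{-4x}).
- 3 e^{- 4 x}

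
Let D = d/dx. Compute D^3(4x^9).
2016 x^{6}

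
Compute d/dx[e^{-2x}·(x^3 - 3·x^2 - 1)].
\left(- 2 x^{3} + 9 x^{2} - 6 x + 2\right) e^{- 2 x}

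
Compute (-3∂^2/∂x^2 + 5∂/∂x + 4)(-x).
- 4 x - 5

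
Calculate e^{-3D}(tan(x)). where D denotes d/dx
\tan{\left(x - 3 \right)}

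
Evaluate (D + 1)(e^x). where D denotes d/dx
2 e^{x}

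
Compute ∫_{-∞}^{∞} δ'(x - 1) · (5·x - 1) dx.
-5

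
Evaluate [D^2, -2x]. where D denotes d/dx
-4D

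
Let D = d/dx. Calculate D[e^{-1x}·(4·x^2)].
4 x \left(2 - x\right) e^{- x}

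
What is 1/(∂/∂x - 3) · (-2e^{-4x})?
\frac{2 e^{- 4 x}}{7}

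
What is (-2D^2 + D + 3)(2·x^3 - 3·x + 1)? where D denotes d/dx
3 x \left(2 x^{2} + 2 x - 11\right)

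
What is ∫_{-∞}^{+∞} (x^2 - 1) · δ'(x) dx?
0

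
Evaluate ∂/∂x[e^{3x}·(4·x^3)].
12 x^{2} \left(x + 1\right) e^{3 x}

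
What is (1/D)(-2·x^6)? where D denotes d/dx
- \frac{2 x^{7}}{7}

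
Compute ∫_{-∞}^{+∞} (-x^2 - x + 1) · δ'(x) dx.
1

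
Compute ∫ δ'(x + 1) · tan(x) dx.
- \tan^{2}{\left(1 \right)} - 1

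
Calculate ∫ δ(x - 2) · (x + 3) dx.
5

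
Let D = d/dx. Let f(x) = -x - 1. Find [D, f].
-1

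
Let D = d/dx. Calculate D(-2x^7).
- 14 x^{6}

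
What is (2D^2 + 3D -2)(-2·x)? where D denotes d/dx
4 x - 6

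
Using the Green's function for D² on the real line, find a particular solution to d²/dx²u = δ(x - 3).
\frac{|x - 3|}{2}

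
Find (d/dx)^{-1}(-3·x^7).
- \frac{3 x^{8}}{8}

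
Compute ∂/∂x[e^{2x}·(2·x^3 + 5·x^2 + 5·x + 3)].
\left(4 x^{3} + 16 x^{2} + 20 x + 11\right) e^{2 x}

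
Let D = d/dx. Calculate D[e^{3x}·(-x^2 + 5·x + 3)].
\left(- 3 x^{2} + 13 x + 14\right) e^{3 x}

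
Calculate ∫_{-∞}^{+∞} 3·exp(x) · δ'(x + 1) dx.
- \frac{3}{e}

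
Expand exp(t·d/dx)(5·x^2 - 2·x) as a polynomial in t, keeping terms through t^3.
5 t^{2} + 2 t \left(5 x - 1\right) + 5 x^{2} - 2 x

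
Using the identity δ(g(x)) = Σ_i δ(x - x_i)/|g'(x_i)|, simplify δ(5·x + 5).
\frac{\delta(x + 1)}{5}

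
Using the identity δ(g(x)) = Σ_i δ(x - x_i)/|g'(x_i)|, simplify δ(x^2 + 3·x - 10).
\frac{\delta(x + 5) + \delta(x - 2)}{7}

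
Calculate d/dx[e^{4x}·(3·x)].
\left(12 x + 3\right) e^{4 x}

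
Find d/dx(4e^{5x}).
20 e^{5 x}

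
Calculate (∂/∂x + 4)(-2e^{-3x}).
- 2 e^{- 3 x}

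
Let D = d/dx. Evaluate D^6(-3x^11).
- 997920 x^{5}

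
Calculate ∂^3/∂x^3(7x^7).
1470 x^{4}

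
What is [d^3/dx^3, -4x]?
-12\frac{d^{2}}{dx^{2}}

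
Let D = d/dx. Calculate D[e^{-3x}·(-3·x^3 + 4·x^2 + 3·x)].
\left(9 x^{3} - 21 x^{2} - x + 3\right) e^{- 3 x}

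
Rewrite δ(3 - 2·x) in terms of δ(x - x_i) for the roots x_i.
\frac{\delta(x - 3/2)}{2}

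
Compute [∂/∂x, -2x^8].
- 16 x^{7}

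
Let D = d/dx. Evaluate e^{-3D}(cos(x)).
\cos{\left(x - 3 \right)}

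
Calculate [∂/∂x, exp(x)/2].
\frac{e^{x}}{2}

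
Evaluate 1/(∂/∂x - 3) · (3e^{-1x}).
- \frac{3 e^{- x}}{4}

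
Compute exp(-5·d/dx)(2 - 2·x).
12 - 2 x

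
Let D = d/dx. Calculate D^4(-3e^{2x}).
- 48 e^{2 x}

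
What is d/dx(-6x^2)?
- 12 x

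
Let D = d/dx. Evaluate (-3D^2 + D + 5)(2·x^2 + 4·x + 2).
10 x^{2} + 24 x + 2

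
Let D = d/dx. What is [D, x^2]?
2 x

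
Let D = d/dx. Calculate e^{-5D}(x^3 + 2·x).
x^{3} - 15 x^{2} + 77 x - 135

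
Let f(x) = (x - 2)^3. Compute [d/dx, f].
3 \left(x - 2\right)^{2}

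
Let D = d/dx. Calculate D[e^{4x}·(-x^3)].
x^{2} \left(- 4 x - 3\right) e^{4 x}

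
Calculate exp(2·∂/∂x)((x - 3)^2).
x^{2} - 2 x + 1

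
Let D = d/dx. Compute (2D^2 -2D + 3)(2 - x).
8 - 3 x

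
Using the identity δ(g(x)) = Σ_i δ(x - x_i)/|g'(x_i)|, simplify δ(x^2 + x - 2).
\frac{\delta(x + 2) + \delta(x - 1)}{3}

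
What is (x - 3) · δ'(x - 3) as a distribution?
-\delta(x - 3)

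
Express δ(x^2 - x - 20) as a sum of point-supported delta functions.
\frac{\delta(x - 5) + \delta(x + 4)}{9}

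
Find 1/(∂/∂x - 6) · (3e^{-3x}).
- \frac{e^{- 3 x}}{3}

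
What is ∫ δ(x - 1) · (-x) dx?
-1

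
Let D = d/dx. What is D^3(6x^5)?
360 x^{2}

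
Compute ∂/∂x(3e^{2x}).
6 e^{2 x}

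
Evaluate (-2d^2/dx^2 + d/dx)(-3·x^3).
9 x \left(4 - x\right)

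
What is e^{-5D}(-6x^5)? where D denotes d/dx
- 6 x^{5} + 150 x^{4} - 1500 x^{3} + 7500 x^{2} - 18750 x + 18750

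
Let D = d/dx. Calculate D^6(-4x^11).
- 1330560 x^{5}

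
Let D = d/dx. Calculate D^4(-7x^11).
- 55440 x^{7}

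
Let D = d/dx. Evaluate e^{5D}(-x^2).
- x^{2} - 10 x - 25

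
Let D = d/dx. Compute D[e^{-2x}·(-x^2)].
2 x \left(x - 1\right) e^{- 2 x}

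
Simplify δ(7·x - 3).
\frac{\delta(x - 3/7)}{7}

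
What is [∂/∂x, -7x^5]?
- 35 x^{4}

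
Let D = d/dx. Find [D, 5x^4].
20 x^{3}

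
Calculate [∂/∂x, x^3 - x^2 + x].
3 x^{2} - 2 x + 1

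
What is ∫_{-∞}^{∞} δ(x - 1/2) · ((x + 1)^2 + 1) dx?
\frac{13}{4}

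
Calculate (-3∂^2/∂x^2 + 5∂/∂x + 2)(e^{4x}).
- 26 e^{4 x}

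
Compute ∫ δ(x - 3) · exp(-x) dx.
e^{-3}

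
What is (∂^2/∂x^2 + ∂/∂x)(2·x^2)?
4 x + 4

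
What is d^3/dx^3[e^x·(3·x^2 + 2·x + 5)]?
\left(3 x^{2} + 20 x + 29\right) e^{x}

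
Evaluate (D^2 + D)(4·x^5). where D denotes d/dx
20 x^{3} \left(x + 4\right)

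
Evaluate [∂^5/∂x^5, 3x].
15\frac{d^{4}}{dx^{4}}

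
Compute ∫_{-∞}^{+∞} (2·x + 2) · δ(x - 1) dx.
4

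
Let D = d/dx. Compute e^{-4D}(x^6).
x^{6} - 24 x^{5} + 240 x^{4} - 1280 x^{3} + 3840 x^{2} - 6144 x + 4096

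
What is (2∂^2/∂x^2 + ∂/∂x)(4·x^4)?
16 x^{2} \left(x + 6\right)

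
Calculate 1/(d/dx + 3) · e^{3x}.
\frac{e^{3 x}}{6}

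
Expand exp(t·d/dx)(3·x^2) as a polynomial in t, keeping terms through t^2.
3 t^{2} + 6 t x + 3 x^{2}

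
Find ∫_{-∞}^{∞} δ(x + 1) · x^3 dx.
-1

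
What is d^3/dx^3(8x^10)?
5760 x^{7}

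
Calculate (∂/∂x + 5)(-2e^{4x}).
- 18 e^{4 x}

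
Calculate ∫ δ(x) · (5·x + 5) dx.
5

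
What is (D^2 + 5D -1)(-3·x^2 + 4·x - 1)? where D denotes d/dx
3 x^{2} - 34 x + 15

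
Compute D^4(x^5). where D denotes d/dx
120 x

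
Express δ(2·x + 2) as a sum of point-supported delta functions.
\frac{\delta(x + 1)}{2}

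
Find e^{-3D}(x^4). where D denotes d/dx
x^{4} - 12 x^{3} + 54 x^{2} - 108 x + 81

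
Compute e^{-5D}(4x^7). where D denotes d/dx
4 x^{7} - 140 x^{6} + 2100 x^{5} - 17500 x^{4} + 87500 x^{3} - 262500 x^{2} + 437500 x - 312500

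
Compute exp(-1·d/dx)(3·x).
3 x - 3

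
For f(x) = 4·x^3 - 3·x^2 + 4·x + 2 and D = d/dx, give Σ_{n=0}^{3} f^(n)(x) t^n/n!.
4 t^{3} + t^{2} \left(12 x - 3\right) + 2 t \left(6 x^{2} - 3 x + 2\right) + 4 x^{3} - 3 x^{2} + 4 x + 2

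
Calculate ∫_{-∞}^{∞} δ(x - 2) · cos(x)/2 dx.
\frac{\cos{\left(2 \right)}}{2}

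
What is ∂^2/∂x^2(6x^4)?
72 x^{2}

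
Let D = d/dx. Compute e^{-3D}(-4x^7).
- 4 x^{7} + 84 x^{6} - 756 x^{5} + 3780 x^{4} - 11340 x^{3} + 20412 x^{2} - 20412 x + 8748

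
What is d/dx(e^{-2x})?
- 2 e^{- 2 x}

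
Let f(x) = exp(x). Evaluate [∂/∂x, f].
e^{x}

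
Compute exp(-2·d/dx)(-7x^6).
- 7 x^{6} + 84 x^{5} - 420 x^{4} + 1120 x^{3} - 1680 x^{2} + 1344 x - 448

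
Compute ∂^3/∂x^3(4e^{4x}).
256 e^{4 x}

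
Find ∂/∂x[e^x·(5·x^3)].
5 x^{2} \left(x + 3\right) e^{x}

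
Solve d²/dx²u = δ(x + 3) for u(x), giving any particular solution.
\frac{|x + 3|}{2}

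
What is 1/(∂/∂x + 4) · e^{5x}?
\frac{e^{5 x}}{9}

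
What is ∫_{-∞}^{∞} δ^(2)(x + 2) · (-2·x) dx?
0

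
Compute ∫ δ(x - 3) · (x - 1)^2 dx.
4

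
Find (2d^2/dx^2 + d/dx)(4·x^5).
20 x^{3} \left(x + 8\right)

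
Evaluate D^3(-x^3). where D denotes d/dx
-6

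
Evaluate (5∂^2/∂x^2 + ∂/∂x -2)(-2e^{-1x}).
- 4 e^{- x}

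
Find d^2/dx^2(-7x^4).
- 84 x^{2}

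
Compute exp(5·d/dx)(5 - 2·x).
- 2 x - 5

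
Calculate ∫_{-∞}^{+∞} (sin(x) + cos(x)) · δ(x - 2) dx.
\cos{\left(2 \right)} + \sin{\left(2 \right)}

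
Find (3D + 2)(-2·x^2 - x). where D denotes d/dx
- 4 x^{2} - 14 x - 3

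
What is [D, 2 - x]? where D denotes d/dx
-1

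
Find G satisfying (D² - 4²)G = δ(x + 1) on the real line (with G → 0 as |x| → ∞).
-\frac{e^{-4|x + 1|}}{8}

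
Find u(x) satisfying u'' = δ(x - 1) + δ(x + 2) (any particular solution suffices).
\frac{|x - 1|}{2} + \frac{|x + 2|}{2}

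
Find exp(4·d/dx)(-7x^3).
- 7 x^{3} - 84 x^{2} - 336 x - 448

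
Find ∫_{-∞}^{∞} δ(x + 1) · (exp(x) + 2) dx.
e^{-1} + 2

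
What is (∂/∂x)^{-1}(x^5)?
\frac{x^{6}}{6}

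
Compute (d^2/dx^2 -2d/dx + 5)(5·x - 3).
25 x - 25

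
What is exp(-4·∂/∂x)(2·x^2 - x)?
2 x^{2} - 17 x + 36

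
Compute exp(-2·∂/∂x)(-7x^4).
- 7 x^{4} + 56 x^{3} - 168 x^{2} + 224 x - 112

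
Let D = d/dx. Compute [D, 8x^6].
48 x^{5}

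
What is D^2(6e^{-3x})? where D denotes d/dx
54 e^{- 3 x}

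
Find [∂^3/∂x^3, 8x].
24\frac{d^{2}}{dx^{2}}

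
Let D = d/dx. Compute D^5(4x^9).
60480 x^{4}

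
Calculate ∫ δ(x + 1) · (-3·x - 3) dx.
0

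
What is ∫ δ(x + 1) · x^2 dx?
1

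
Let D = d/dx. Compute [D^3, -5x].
-15D^{2}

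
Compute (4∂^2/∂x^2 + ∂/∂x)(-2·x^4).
8 x^{2} \left(- x - 12\right)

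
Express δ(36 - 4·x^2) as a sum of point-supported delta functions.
\frac{\delta(x - 3) + \delta(x + 3)}{24}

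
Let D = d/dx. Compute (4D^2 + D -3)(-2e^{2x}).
- 30 e^{2 x}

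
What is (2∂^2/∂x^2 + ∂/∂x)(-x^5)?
5 x^{3} \left(- x - 8\right)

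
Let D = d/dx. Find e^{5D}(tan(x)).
\tan{\left(x + 5 \right)}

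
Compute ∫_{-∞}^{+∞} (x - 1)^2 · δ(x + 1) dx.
4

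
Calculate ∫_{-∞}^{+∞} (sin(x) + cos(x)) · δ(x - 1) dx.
\cos{\left(1 \right)} + \sin{\left(1 \right)}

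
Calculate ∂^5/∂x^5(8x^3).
0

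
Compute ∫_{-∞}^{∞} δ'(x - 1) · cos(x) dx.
\sin{\left(1 \right)}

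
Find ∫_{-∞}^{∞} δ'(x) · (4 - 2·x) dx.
2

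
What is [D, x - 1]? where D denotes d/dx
1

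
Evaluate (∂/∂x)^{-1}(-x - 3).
- \frac{x^{2}}{2} - 3 x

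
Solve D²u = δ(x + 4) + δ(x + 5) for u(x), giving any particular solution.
\frac{|x + 4|}{2} + \frac{|x + 5|}{2}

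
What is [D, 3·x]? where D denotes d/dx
3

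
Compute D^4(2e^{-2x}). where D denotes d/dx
32 e^{- 2 x}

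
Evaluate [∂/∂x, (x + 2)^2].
2 x + 4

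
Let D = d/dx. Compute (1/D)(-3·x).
- \frac{3 x^{2}}{2}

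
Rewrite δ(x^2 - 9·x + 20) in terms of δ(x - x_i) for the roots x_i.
\frac{\delta(x - 4) + \delta(x - 5)}{1}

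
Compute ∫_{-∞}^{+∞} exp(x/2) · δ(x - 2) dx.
e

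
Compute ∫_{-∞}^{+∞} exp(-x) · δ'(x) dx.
1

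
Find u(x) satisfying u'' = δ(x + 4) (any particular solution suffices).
\frac{|x + 4|}{2}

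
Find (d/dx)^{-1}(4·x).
2 x^{2}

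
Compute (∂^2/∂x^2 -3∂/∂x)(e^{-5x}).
40 e^{- 5 x}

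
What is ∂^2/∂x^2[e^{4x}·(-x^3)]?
- 2 x \left(8 x^{2} + 12 x + 3\right) e^{4 x}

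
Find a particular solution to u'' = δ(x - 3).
\frac{|x - 3|}{2}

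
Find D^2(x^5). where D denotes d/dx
20 x^{3}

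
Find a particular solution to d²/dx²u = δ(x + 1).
\frac{|x + 1|}{2}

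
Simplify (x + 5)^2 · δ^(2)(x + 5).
2\delta(x + 5)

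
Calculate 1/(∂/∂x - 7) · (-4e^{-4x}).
\frac{4 e^{- 4 x}}{11}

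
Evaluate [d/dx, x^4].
4 x^{3}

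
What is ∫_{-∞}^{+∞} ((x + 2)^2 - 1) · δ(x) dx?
3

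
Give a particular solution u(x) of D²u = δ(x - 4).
\frac{|x - 4|}{2}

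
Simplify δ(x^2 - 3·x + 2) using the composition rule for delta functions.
\frac{\delta(x - 2) + \delta(x - 1)}{1}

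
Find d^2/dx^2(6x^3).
36 x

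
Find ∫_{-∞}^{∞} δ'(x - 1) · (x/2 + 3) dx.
- \frac{1}{2}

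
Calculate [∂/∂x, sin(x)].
\cos{\left(x \right)}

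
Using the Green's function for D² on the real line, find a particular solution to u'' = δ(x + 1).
\frac{|x + 1|}{2}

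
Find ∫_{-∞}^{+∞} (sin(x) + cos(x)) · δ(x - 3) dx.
\cos{\left(3 \right)} + \sin{\left(3 \right)}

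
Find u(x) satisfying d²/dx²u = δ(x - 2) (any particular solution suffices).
\frac{|x - 2|}{2}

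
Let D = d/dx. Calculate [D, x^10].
10 x^{9}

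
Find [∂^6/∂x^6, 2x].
12\frac{d^{5}}{dx^{5}}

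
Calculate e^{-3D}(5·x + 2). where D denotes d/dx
5 x - 13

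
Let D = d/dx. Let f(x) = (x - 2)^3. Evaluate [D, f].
3 \left(x - 2\right)^{2}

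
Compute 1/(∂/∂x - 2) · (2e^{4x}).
e^{4 x}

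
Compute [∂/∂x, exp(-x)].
- e^{- x}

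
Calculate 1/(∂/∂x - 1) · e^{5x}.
\frac{e^{5 x}}{4}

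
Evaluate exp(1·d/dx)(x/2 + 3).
\frac{x}{2} + \frac{7}{2}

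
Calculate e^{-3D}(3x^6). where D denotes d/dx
3 x^{6} - 54 x^{5} + 405 x^{4} - 1620 x^{3} + 3645 x^{2} - 4374 x + 2187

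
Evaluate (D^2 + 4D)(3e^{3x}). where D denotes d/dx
63 e^{3 x}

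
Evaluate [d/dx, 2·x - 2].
2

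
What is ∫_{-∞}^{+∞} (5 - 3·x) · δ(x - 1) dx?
2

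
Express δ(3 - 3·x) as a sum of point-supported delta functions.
\frac{\delta(x - 1)}{3}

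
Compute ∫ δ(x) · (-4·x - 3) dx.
-3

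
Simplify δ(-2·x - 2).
\frac{\delta(x + 1)}{2}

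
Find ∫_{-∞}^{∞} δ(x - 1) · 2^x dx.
2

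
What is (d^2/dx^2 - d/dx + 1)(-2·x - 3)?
- 2 x - 1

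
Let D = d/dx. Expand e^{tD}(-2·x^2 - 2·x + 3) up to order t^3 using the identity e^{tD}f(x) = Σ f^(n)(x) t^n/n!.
- 2 t^{2} - 2 t \left(2 x + 1\right) - 2 x^{2} - 2 x + 3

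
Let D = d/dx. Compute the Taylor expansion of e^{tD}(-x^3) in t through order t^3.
- t^{3} - 3 t^{2} x - 3 t x^{2} - x^{3}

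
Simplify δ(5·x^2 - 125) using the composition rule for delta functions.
\frac{\delta(x - 5) + \delta(x + 5)}{50}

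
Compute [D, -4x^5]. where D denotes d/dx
- 20 x^{4}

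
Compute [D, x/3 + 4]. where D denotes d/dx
\frac{1}{3}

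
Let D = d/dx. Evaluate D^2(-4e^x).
- 4 e^{x}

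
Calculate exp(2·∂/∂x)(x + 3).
x + 5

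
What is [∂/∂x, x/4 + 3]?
\frac{1}{4}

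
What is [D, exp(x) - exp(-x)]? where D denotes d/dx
2 \cosh{\left(x \right)}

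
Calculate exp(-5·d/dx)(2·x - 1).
2 x - 11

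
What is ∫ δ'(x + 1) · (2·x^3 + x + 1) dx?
-7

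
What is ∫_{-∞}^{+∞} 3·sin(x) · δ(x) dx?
0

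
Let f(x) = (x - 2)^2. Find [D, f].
2 x - 4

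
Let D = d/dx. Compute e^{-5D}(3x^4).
3 x^{4} - 60 x^{3} + 450 x^{2} - 1500 x + 1875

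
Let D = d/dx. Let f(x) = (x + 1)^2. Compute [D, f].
2 x + 2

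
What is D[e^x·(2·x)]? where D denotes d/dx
2 \left(x + 1\right) e^{x}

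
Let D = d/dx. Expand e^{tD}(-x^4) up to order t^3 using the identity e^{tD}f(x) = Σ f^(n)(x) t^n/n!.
x \left(- 4 t^{3} - 6 t^{2} x - 4 t x^{2} - x^{3}\right)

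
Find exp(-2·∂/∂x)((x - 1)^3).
x^{3} - 9 x^{2} + 27 x - 27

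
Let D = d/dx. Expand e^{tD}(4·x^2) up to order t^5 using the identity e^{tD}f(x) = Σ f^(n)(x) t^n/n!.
4 t^{2} + 8 t x + 4 x^{2}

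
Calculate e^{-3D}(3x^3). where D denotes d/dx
3 x^{3} - 27 x^{2} + 81 x - 81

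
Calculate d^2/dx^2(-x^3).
- 6 x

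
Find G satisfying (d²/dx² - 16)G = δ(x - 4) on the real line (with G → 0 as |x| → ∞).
-\frac{e^{-4|x - 4|}}{8}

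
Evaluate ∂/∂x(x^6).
6 x^{5}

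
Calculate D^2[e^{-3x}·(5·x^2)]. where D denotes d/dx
5 \left(9 x^{2} - 12 x + 2\right) e^{- 3 x}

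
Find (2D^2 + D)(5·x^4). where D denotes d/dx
20 x^{2} \left(x + 6\right)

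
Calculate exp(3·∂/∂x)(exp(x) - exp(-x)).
2 \sinh{\left(x + 3 \right)}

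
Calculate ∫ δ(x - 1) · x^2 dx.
1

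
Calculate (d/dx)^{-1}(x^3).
\frac{x^{4}}{4}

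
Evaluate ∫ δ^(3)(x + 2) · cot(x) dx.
6 \cot^{4}{\left(2 \right)} + 8 \cot^{2}{\left(2 \right)} + 2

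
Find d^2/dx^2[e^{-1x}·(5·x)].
5 \left(x - 2\right) e^{- x}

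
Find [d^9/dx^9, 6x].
54\frac{d^{8}}{dx^{8}}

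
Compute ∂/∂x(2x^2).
4 x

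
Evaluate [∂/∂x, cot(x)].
- \frac{1}{\sin^{2}{\left(x \right)}}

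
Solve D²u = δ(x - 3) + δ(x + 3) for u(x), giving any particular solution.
\frac{|x - 3|}{2} + \frac{|x + 3|}{2}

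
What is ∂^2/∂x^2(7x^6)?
210 x^{4}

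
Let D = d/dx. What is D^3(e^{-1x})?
- e^{- x}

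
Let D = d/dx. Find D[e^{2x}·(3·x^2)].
6 x \left(x + 1\right) e^{2 x}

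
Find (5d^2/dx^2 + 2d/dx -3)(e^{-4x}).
69 e^{- 4 x}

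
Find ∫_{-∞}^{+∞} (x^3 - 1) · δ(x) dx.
-1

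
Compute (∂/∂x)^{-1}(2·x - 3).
x^{2} - 3 x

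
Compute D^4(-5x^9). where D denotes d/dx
- 15120 x^{5}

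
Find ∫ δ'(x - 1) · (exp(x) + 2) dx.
- e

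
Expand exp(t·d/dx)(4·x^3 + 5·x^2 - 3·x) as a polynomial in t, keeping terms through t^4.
4 t^{3} + t^{2} \left(12 x + 5\right) + t \left(12 x^{2} + 10 x - 3\right) + 4 x^{3} + 5 x^{2} - 3 x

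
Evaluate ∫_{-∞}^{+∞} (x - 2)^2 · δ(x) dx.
4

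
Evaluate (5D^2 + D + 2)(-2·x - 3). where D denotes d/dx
- 4 x - 8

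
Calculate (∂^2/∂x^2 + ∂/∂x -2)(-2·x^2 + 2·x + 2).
4 x^{2} - 8 x - 6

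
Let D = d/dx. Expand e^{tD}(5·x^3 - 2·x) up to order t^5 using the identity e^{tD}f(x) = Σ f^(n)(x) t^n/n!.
5 t^{3} + 15 t^{2} x + t \left(15 x^{2} - 2\right) + 5 x^{3} - 2 x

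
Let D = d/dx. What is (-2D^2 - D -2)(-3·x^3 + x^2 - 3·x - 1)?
6 x^{3} + 7 x^{2} + 40 x + 1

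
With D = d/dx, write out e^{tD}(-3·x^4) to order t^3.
3 x \left(- 4 t^{3} - 6 t^{2} x - 4 t x^{2} - x^{3}\right)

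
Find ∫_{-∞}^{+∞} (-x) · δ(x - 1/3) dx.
- \frac{1}{3}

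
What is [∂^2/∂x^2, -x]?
-2\frac{d}{dx}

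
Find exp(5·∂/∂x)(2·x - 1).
2 x + 9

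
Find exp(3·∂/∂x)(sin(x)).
\sin{\left(x + 3 \right)}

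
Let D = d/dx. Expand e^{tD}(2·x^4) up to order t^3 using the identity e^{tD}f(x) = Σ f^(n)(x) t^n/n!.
2 x \left(4 t^{3} + 6 t^{2} x + 4 t x^{2} + x^{3}\right)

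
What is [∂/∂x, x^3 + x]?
3 x^{2} + 1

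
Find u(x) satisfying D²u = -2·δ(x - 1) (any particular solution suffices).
-|x - 1|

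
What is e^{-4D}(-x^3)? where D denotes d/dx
- x^{3} + 12 x^{2} - 48 x + 64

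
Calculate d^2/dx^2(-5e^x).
- 5 e^{x}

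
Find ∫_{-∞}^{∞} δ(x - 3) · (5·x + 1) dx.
16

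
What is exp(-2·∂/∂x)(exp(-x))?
e^{2 - x}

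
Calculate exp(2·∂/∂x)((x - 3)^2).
x^{2} - 2 x + 1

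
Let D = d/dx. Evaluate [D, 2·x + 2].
2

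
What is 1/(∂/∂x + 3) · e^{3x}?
\frac{e^{3 x}}{6}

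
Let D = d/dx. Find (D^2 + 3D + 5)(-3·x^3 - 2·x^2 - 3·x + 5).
- 15 x^{3} - 37 x^{2} - 45 x + 12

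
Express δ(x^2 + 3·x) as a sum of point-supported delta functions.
\frac{\delta(x + 3) + \delta(x)}{3}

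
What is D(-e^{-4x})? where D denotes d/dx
4 e^{- 4 x}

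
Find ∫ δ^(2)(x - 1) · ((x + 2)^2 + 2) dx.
2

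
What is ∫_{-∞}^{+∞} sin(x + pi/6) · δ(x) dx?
\frac{1}{2}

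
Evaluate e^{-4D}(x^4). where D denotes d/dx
x^{4} - 16 x^{3} + 96 x^{2} - 256 x + 256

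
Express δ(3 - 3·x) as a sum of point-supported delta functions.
\frac{\delta(x - 1)}{3}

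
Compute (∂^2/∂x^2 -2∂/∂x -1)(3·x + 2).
- 3 x - 8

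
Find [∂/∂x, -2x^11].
- 22 x^{10}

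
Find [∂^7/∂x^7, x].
7\frac{d^{6}}{dx^{6}}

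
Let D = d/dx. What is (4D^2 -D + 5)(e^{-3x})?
44 e^{- 3 x}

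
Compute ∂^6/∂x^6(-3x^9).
- 181440 x^{3}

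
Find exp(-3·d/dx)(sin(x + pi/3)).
\sin{\left(x - 3 + \frac{\pi}{3} \right)}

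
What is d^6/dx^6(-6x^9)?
- 362880 x^{3}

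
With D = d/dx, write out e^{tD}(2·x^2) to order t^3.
2 t^{2} + 4 t x + 2 x^{2}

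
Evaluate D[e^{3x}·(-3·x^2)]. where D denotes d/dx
3 x \left(- 3 x - 2\right) e^{3 x}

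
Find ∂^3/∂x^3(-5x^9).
- 2520 x^{6}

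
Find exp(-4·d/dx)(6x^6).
6 x^{6} - 144 x^{5} + 1440 x^{4} - 7680 x^{3} + 23040 x^{2} - 36864 x + 24576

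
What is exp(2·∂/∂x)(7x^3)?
7 x^{3} + 42 x^{2} + 84 x + 56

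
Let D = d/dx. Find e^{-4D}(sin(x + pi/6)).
\sin{\left(x - 4 + \frac{\pi}{6} \right)}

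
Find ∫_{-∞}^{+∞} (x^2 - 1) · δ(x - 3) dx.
8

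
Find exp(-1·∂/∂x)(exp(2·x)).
e^{2 x - 2}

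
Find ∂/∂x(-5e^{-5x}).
25 e^{- 5 x}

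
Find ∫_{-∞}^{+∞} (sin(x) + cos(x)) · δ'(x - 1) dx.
- \cos{\left(1 \right)} + \sin{\left(1 \right)}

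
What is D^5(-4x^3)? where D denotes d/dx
0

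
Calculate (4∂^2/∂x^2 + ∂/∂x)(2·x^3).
6 x \left(x + 8\right)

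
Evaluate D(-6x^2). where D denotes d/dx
- 12 x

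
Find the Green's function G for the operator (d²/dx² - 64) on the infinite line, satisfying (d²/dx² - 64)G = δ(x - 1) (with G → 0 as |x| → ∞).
-\frac{e^{-8|x - 1|}}{16}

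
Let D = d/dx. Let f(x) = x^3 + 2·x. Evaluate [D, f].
3 x^{2} + 2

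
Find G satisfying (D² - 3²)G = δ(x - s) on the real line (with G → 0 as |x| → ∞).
-\frac{e^{-3|x-s|}}{6}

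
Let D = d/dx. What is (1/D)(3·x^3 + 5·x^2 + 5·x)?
\frac{3 x^{4}}{4} + \frac{5 x^{3}}{3} + \frac{5 x^{2}}{2}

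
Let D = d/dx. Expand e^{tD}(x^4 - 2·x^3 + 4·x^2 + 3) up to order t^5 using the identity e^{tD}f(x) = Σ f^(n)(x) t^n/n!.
t^{4} + t^{3} \left(4 x - 2\right) + t^{2} \left(6 x^{2} - 6 x + 4\right) + 2 t x \left(2 x^{2} - 3 x + 4\right) + x^{4} - 2 x^{3} + 4 x^{2} + 3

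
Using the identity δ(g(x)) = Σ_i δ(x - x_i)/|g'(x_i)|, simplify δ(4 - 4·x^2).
\frac{\delta(x - 1) + \delta(x + 1)}{8}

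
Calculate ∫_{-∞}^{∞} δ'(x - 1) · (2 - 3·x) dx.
3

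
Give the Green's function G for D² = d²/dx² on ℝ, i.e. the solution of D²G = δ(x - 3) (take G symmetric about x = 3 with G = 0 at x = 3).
\frac{|x - 3|}{2}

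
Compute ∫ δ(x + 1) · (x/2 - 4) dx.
- \frac{9}{2}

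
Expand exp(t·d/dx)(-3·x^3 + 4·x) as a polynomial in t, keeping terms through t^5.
- 3 t^{3} - 9 t^{2} x - t \left(9 x^{2} - 4\right) - 3 x^{3} + 4 x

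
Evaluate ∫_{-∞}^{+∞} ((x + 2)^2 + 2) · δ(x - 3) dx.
27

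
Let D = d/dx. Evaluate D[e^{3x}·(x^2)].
x \left(3 x + 2\right) e^{3 x}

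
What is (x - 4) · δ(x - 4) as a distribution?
0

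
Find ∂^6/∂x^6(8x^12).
5322240 x^{6}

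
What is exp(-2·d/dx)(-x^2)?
- x^{2} + 4 x - 4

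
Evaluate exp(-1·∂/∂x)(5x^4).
5 x^{4} - 20 x^{3} + 30 x^{2} - 20 x + 5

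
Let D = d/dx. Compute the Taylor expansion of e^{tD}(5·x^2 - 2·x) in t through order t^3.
5 t^{2} + 2 t \left(5 x - 1\right) + 5 x^{2} - 2 x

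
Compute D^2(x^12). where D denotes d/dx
132 x^{10}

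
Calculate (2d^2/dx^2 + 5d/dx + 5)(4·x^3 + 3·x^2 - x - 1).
20 x^{3} + 75 x^{2} + 73 x + 2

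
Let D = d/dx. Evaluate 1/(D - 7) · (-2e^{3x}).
\frac{e^{3 x}}{2}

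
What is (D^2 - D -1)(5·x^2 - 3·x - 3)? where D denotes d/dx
- 5 x^{2} - 7 x + 16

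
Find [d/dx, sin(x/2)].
\frac{\cos{\left(\frac{x}{2} \right)}}{2}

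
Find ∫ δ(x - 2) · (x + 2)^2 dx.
16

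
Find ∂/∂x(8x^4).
32 x^{3}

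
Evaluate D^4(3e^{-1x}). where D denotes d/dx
3 e^{- x}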